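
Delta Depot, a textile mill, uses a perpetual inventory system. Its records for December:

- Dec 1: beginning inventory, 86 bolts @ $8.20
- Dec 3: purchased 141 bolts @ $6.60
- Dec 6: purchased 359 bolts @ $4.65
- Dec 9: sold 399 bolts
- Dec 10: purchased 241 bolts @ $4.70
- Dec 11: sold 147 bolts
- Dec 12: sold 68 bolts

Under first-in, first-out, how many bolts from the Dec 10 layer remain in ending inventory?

Dec 9, 399 sold [FIFO — oldest first]: 86 @ $8.20 + 141 @ $6.60 + 172 @ $4.65 = $2,435.60
Dec 11, 147 sold [FIFO — oldest first]: 147 @ $4.65 = $683.55
Dec 12, 68 sold [FIFO — oldest first]: 40 @ $4.65 + 28 @ $4.70 = $317.60
Total COGS = $2,435.60 + $683.55 + $317.60 = $3,436.75
Ending inventory: 213 @ $4.70 = $1,001.10
Check: goods available $4,437.85 = COGS $3,436.75 + ending $1,001.10

213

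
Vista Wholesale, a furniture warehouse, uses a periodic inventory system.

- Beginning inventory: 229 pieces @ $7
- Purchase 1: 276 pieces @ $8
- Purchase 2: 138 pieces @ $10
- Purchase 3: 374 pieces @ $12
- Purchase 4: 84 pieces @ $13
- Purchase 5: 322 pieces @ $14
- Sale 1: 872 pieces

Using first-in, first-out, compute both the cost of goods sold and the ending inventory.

Sale 1 (872) [FIFO — oldest first]: 229 @ $7 + 276 @ $8 + 138 @ $10 + 229 @ $12 = $7,939
Ending inventory: 145 @ $12 + 84 @ $13 + 322 @ $14 = $7,340

COGS = $7,939; ending inventory = $7,340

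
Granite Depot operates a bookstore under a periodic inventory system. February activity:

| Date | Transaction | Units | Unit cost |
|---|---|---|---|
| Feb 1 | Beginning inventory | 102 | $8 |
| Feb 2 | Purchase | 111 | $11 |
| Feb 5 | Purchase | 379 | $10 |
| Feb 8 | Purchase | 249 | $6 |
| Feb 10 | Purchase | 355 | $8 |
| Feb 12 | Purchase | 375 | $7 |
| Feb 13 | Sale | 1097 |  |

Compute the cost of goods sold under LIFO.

Feb 13, 1097 sold [LIFO — newest first]: 375 @ $7 + 355 @ $8 + 249 @ $6 + 118 @ $10 = $8,139
Ending inventory: 102 @ $8 + 111 @ $11 + 261 @ $10 = $4,647

COGS = $8,139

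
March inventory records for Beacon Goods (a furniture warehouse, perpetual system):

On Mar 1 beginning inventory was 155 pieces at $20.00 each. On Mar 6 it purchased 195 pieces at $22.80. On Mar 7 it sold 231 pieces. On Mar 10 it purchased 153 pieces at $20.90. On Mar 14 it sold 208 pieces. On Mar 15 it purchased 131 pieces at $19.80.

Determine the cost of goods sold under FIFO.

COGS = $9,406.10

Mar 7, 231 sold [FIFO — oldest first]: 155 @ $20.00 + 76 @ $22.80 = $4,832.80
Mar 14, 208 sold [FIFO — oldest first]: 119 @ $22.80 + 89 @ $20.90 = $4,573.30
Total COGS = $4,832.80 + $4,573.30 = $9,406.10
Ending inventory: 64 @ $20.90 + 131 @ $19.80 = $3,931.40
Check: goods available $13,337.50 = COGS $9,406.10 + ending $3,931.40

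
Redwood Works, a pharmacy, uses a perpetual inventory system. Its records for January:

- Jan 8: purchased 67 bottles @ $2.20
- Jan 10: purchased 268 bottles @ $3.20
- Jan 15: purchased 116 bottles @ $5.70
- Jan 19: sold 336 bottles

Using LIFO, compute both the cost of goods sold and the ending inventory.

COGS = $1,365.20; ending inventory = $301.00

Jan 19, 336 sold [LIFO — newest first]: 116 @ $5.70 + 220 @ $3.20 = $1,365.20
Ending inventory: 67 @ $2.20 + 48 @ $3.20 = $301.00
Check: goods available $1,666.20 = COGS $1,365.20 + ending $301.00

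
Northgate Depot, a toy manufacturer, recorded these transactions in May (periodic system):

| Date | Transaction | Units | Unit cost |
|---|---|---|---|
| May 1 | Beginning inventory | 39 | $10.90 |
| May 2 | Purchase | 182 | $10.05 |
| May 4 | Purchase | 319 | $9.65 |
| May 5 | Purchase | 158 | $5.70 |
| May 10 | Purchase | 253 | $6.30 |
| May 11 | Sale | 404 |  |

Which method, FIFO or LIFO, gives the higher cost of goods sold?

FIFO COGS: 39 @ $10.90 + 182 @ $10.05 + 183 @ $9.65 = $4,020.15
LIFO COGS: 253 @ $6.30 + 151 @ $5.70 = $2,454.60

FIFO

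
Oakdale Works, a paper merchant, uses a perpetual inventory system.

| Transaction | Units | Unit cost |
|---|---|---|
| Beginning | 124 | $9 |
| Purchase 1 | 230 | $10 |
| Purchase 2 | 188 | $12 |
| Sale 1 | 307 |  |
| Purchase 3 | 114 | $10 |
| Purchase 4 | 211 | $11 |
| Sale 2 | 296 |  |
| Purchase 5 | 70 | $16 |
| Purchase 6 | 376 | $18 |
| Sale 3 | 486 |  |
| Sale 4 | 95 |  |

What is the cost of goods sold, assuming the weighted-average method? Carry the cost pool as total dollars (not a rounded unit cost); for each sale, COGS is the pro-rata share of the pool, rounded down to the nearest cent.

After Beginning: 124 on hand, pool $1,116.00 (≈ $9.0000 each)
After Purchase 1: 354 on hand, pool $3,416.00 (≈ $9.6497 each)
After Purchase 2: 542 on hand, pool $5,672.00 (≈ $10.4649 each)
Sale 1, sell 307: 307/542 × $5,672.00 → $3,212.73
After Purchase 3: 349 on hand, pool $3,599.27 (≈ $10.3131 each)
After Purchase 4: 560 on hand, pool $5,920.27 (≈ $10.5719 each)
Sale 2, sell 296: 296/560 × $5,920.27 → $3,129.28
After Purchase 5: 334 on hand, pool $3,910.99 (≈ $11.7096 each)
After Purchase 6: 710 on hand, pool $10,678.99 (≈ $15.0408 each)
Sale 3, sell 486: 486/710 × $10,678.99 → $7,309.84
Sale 4, sell 95: 95/224 × $3,369.15 → $1,428.88
Total COGS = $3,212.73 + $3,129.28 + $7,309.84 + $1,428.88 = $15,080.73
Ending inventory (cost pool remaining) = $1,940.27
Check: goods available $17,021.00 = COGS $15,080.73 + ending $1,940.27

COGS = $15,080.73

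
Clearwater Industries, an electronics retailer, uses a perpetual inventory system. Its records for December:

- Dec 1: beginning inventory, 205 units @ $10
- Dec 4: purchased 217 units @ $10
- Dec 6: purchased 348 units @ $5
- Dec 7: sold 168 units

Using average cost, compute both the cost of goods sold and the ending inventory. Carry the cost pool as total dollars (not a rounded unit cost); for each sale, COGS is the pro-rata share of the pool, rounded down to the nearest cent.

After Dec 1: 205 on hand, pool $2,050.00 (≈ $10.0000 each)
After Dec 4: 422 on hand, pool $4,220.00 (≈ $10.0000 each)
After Dec 6: 770 on hand, pool $5,960.00 (≈ $7.7403 each)
Dec 7, sell 168: 168/770 × $5,960.00 → $1,300.36
Ending inventory (cost pool remaining) = $4,659.64

COGS = $1,300.36; ending inventory = $4,659.64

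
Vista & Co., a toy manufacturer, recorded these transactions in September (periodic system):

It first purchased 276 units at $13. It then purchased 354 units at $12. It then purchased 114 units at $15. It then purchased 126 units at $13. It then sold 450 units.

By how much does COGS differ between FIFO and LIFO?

FIFO COGS: 276 @ $13 + 174 @ $12 = $5,676
LIFO COGS: 126 @ $13 + 114 @ $15 + 210 @ $12 = $5,868
Difference = |$5,676 − $5,868| = $192

$192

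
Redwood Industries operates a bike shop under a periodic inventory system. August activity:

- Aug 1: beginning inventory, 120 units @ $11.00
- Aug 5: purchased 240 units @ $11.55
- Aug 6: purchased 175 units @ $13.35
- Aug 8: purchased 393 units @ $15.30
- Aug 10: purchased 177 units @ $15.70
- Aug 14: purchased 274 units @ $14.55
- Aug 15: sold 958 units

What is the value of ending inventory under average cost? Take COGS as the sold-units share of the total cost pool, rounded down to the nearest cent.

Aug 15, sell 958: 958/1379 × $19,206.75 → $13,343.05
Ending inventory (cost pool remaining) = $5,863.70

Ending inventory = $5,863.70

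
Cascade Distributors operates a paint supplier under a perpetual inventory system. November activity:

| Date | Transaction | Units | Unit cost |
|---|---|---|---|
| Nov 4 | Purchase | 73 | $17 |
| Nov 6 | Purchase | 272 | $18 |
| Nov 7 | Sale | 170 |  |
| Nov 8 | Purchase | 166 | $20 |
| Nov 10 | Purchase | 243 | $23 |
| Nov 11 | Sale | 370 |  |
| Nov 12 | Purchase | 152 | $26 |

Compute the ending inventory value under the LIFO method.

Nov 7, 170 sold [LIFO — newest first]: 170 @ $18 = $3,060
Nov 11, 370 sold [LIFO — newest first]: 243 @ $23 + 127 @ $20 = $8,129
Total COGS = $3,060 + $8,129 = $11,189
Ending inventory: 73 @ $17 + 102 @ $18 + 39 @ $20 + 152 @ $26 = $7,809
Check: goods available $18,998 = COGS $11,189 + ending $7,809

Ending inventory = $7,809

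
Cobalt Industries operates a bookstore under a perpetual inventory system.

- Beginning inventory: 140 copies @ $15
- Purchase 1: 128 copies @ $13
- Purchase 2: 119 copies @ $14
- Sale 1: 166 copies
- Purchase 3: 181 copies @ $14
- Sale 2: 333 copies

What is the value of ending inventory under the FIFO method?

Sale 1 (166) [FIFO — oldest first]: 140 @ $15 + 26 @ $13 = $2,438
Sale 2 (333) [FIFO — oldest first]: 102 @ $13 + 119 @ $14 + 112 @ $14 = $4,560
Total COGS = $2,438 + $4,560 = $6,998
Ending inventory: 69 @ $14 = $966
Check: goods available $7,964 = COGS $6,998 + ending $966

Ending inventory = $966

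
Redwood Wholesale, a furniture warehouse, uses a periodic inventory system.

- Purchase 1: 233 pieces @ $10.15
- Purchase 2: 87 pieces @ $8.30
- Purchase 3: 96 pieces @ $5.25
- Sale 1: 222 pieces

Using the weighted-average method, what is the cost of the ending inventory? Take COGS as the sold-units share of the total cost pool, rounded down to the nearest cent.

Sale 1, sell 222: 222/416 × $3,591.05 → $1,916.37
Ending inventory (cost pool remaining) = $1,674.68

Ending inventory = $1,674.68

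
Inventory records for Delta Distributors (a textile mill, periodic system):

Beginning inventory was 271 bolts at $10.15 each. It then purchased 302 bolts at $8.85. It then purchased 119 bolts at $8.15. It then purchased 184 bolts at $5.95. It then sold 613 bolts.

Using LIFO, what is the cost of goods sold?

Sale 1 (613) [LIFO — newest first]: 184 @ $5.95 + 119 @ $8.15 + 302 @ $8.85 + 8 @ $10.15 = $4,818.55
Ending inventory: 263 @ $10.15 = $2,669.45

COGS = $4,818.55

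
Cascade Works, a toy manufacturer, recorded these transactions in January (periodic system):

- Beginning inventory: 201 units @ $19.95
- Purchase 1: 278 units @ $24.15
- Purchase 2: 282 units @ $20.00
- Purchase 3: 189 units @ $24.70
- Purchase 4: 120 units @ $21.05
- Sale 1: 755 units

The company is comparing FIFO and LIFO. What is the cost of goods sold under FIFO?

FIFO COGS: 201 @ $19.95 + 278 @ $24.15 + 276 @ $20.00 = $16,243.65
LIFO COGS: 120 @ $21.05 + 189 @ $24.70 + 282 @ $20.00 + 164 @ $24.15 = $16,794.90

COGS = $16,243.65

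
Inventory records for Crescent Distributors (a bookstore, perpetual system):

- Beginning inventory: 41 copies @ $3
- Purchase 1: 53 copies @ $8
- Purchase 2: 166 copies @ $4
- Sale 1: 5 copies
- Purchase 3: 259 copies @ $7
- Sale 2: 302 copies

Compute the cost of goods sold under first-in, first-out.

COGS = $1,540

Sale 1 (5) [FIFO — oldest first]: 5 @ $3 = $15
Sale 2 (302) [FIFO — oldest first]: 36 @ $3 + 53 @ $8 + 166 @ $4 + 47 @ $7 = $1,525
Total COGS = $15 + $1,525 = $1,540
Ending inventory: 212 @ $7 = $1,484
Check: goods available $3,024 = COGS $1,540 + ending $1,484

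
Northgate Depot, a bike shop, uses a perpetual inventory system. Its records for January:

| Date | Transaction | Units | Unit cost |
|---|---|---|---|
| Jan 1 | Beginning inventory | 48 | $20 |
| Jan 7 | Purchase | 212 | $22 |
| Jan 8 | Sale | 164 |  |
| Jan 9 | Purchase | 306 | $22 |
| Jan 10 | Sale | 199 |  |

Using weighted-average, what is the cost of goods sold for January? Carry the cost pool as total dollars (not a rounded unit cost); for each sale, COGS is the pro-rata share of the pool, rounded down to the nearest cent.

After Jan 1: 48 on hand, pool $960.00 (≈ $20.0000 each)
After Jan 7: 260 on hand, pool $5,624.00 (≈ $21.6308 each)
Jan 8, sell 164: 164/260 × $5,624.00 → $3,547.44
After Jan 9: 402 on hand, pool $8,808.56 (≈ $21.9118 each)
Jan 10, sell 199: 199/402 × $8,808.56 → $4,360.45
Total COGS = $3,547.44 + $4,360.45 = $7,907.89
Ending inventory (cost pool remaining) = $4,448.11
Check: goods available $12,356.00 = COGS $7,907.89 + ending $4,448.11

COGS = $7,907.89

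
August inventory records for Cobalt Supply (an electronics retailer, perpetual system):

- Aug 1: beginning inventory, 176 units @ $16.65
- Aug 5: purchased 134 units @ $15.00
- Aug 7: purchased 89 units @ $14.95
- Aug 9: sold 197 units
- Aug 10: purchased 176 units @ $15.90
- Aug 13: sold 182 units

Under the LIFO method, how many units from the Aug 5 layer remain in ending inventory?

20

Aug 9, 197 sold [LIFO — newest first]: 89 @ $14.95 + 108 @ $15.00 = $2,950.55
Aug 13, 182 sold [LIFO — newest first]: 176 @ $15.90 + 6 @ $15.00 = $2,888.40
Total COGS = $2,950.55 + $2,888.40 = $5,838.95
Ending inventory: 176 @ $16.65 + 20 @ $15.00 = $3,230.40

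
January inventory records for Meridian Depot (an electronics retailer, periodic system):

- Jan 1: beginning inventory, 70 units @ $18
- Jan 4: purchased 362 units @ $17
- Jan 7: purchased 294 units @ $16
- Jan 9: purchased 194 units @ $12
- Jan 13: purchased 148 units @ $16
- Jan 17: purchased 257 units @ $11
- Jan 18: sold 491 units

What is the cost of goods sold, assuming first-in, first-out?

Jan 18, 491 sold [FIFO — oldest first]: 70 @ $18 + 362 @ $17 + 59 @ $16 = $8,358
Ending inventory: 235 @ $16 + 194 @ $12 + 148 @ $16 + 257 @ $11 = $11,283

COGS = $8,358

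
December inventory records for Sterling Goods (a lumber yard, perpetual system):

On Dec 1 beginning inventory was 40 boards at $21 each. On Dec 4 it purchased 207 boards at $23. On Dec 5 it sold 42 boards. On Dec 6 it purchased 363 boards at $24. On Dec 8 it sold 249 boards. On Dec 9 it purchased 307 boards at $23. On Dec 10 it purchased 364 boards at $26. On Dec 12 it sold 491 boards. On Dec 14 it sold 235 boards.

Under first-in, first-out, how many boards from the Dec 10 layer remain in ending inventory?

Dec 5, 42 sold [FIFO — oldest first]: 40 @ $21 + 2 @ $23 = $886
Dec 8, 249 sold [FIFO — oldest first]: 205 @ $23 + 44 @ $24 = $5,771
Dec 12, 491 sold [FIFO — oldest first]: 319 @ $24 + 172 @ $23 = $11,612
Dec 14, 235 sold [FIFO — oldest first]: 135 @ $23 + 100 @ $26 = $5,705
Total COGS = $886 + $5,771 + $11,612 + $5,705 = $23,974
Ending inventory: 264 @ $26 = $6,864
Check: goods available $30,838 = COGS $23,974 + ending $6,864

264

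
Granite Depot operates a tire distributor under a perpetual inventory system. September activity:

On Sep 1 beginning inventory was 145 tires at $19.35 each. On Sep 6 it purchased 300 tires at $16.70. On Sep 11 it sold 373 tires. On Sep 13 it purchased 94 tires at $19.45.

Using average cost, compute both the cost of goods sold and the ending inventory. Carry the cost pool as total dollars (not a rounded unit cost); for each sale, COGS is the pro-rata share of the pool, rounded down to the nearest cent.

COGS = $6,551.17; ending inventory = $3,092.88

After Sep 1: 145 on hand, pool $2,805.75 (≈ $19.3500 each)
After Sep 6: 445 on hand, pool $7,815.75 (≈ $17.5635 each)
Sep 11, sell 373: 373/445 × $7,815.75 → $6,551.17
After Sep 13: 166 on hand, pool $3,092.88 (≈ $18.6318 each)
Ending inventory (cost pool remaining) = $3,092.88
Check: goods available $9,644.05 = COGS $6,551.17 + ending $3,092.88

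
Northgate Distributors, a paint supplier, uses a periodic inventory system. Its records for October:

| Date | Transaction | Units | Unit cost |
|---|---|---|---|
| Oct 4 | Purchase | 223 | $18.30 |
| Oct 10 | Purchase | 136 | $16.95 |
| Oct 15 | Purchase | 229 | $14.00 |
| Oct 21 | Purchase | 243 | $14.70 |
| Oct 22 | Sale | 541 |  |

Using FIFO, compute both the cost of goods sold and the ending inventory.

Oct 22, 541 sold [FIFO — oldest first]: 223 @ $18.30 + 136 @ $16.95 + 182 @ $14.00 = $8,934.10
Ending inventory: 47 @ $14.00 + 243 @ $14.70 = $4,230.10
Check: goods available $13,164.20 = COGS $8,934.10 + ending $4,230.10

COGS = $8,934.10; ending inventory = $4,230.10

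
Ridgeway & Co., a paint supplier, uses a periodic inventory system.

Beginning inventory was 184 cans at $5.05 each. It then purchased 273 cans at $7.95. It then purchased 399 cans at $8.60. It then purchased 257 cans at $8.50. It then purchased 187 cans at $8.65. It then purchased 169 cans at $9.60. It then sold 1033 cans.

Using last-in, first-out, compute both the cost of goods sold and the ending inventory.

Sale 1 (1033) [LIFO — newest first]: 169 @ $9.60 + 187 @ $8.65 + 257 @ $8.50 + 399 @ $8.60 + 21 @ $7.95 = $9,022.80
Ending inventory: 184 @ $5.05 + 252 @ $7.95 = $2,932.60
Check: goods available $11,955.40 = COGS $9,022.80 + ending $2,932.60

COGS = $9,022.80; ending inventory = $2,932.60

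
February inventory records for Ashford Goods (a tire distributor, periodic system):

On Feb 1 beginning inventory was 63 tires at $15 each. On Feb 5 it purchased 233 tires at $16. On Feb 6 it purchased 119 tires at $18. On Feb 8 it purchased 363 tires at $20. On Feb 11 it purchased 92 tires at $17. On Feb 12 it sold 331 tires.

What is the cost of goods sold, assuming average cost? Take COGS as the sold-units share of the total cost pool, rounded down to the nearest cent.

COGS = $5,950.01

Feb 12, sell 331: 331/870 × $15,639.00 → $5,950.01
Ending inventory (cost pool remaining) = $9,688.99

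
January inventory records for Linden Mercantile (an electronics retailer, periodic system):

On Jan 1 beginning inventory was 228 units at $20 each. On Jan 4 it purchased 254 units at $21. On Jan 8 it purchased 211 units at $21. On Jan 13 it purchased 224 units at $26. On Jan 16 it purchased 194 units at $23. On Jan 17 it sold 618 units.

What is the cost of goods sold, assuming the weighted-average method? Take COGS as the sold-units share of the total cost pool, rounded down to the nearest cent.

COGS = $13,690.00

Jan 17, sell 618: 618/1111 × $24,611.00 → $13,690.00
Ending inventory (cost pool remaining) = $10,921.00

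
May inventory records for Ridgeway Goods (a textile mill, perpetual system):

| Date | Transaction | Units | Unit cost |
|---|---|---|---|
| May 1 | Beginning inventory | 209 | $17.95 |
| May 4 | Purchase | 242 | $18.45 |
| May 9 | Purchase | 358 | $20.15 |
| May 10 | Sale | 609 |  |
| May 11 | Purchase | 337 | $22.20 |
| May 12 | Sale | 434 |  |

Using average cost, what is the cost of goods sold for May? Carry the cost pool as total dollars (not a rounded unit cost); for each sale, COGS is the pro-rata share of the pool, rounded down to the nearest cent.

COGS = $20,744.89

After May 1: 209 on hand, pool $3,751.55 (≈ $17.9500 each)
After May 4: 451 on hand, pool $8,216.45 (≈ $18.2183 each)
After May 9: 809 on hand, pool $15,430.15 (≈ $19.0731 each)
May 10, sell 609: 609/809 × $15,430.15 → $11,615.52
After May 11: 537 on hand, pool $11,296.03 (≈ $21.0354 each)
May 12, sell 434: 434/537 × $11,296.03 → $9,129.37
Total COGS = $11,615.52 + $9,129.37 = $20,744.89
Ending inventory (cost pool remaining) = $2,166.66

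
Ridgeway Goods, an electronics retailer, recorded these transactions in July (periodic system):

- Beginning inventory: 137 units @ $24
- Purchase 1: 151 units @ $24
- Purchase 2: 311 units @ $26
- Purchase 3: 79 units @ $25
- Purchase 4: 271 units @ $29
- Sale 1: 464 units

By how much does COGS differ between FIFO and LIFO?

$1,310

FIFO COGS: 137 @ $24 + 151 @ $24 + 176 @ $26 = $11,488
LIFO COGS: 271 @ $29 + 79 @ $25 + 114 @ $26 = $12,798
Difference = |$11,488 − $12,798| = $1,310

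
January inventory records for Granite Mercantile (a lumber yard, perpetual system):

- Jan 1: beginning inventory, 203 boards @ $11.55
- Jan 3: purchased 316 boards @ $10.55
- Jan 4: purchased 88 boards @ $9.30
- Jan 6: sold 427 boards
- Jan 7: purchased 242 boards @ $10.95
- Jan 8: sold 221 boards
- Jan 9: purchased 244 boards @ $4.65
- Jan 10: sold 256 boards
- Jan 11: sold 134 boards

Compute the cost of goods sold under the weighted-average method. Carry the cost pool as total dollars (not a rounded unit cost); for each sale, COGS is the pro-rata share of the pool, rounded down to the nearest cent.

After Jan 1: 203 on hand, pool $2,344.65 (≈ $11.5500 each)
After Jan 3: 519 on hand, pool $5,678.45 (≈ $10.9411 each)
After Jan 4: 607 on hand, pool $6,496.85 (≈ $10.7032 each)
Jan 6, sell 427: 427/607 × $6,496.85 → $4,570.27
After Jan 7: 422 on hand, pool $4,576.48 (≈ $10.8447 each)
Jan 8, sell 221: 221/422 × $4,576.48 → $2,396.68
After Jan 9: 445 on hand, pool $3,314.40 (≈ $7.4481 each)
Jan 10, sell 256: 256/445 × $3,314.40 → $1,906.71
Jan 11, sell 134: 134/189 × $1,407.69 → $998.04
Total COGS = $4,570.27 + $2,396.68 + $1,906.71 + $998.04 = $9,871.70
Ending inventory (cost pool remaining) = $409.65
Check: goods available $10,281.35 = COGS $9,871.70 + ending $409.65

COGS = $9,871.70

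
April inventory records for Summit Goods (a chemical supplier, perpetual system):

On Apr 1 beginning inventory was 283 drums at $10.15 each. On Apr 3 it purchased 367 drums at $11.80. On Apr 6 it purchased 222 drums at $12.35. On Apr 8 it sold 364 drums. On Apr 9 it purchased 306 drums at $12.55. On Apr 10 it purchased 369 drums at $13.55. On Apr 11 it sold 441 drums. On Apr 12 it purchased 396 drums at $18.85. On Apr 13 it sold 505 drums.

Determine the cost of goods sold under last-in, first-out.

Apr 8, 364 sold [LIFO — newest first]: 222 @ $12.35 + 142 @ $11.80 = $4,417.30
Apr 11, 441 sold [LIFO — newest first]: 369 @ $13.55 + 72 @ $12.55 = $5,903.55
Apr 13, 505 sold [LIFO — newest first]: 396 @ $18.85 + 109 @ $12.55 = $8,832.55
Total COGS = $4,417.30 + $5,903.55 + $8,832.55 = $19,153.40
Ending inventory: 283 @ $10.15 + 225 @ $11.80 + 125 @ $12.55 = $7,096.20

COGS = $19,153.40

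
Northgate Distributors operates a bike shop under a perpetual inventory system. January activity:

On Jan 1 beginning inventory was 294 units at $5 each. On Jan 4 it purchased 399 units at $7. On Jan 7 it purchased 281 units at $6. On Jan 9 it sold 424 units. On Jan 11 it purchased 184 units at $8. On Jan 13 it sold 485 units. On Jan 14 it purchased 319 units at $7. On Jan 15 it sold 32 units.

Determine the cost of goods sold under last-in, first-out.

COGS = $6,400

Jan 9, 424 sold [LIFO — newest first]: 281 @ $6 + 143 @ $7 = $2,687
Jan 13, 485 sold [LIFO — newest first]: 184 @ $8 + 256 @ $7 + 45 @ $5 = $3,489
Jan 15, 32 sold [LIFO — newest first]: 32 @ $7 = $224
Total COGS = $2,687 + $3,489 + $224 = $6,400
Ending inventory: 249 @ $5 + 287 @ $7 = $3,254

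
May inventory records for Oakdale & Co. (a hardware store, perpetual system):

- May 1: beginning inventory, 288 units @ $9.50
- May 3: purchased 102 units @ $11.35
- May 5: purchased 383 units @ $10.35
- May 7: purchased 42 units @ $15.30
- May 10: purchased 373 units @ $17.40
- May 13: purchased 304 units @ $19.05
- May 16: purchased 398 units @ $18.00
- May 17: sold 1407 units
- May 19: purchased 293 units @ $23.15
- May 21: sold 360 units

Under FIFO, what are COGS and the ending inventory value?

May 17, 1407 sold [FIFO — oldest first]: 288 @ $9.50 + 102 @ $11.35 + 383 @ $10.35 + 42 @ $15.30 + 373 @ $17.40 + 219 @ $19.05 = $19,162.50
May 21, 360 sold [FIFO — oldest first]: 85 @ $19.05 + 275 @ $18.00 = $6,569.25
Total COGS = $19,162.50 + $6,569.25 = $25,731.75
Ending inventory: 123 @ $18.00 + 293 @ $23.15 = $8,996.95

COGS = $25,731.75; ending inventory = $8,996.95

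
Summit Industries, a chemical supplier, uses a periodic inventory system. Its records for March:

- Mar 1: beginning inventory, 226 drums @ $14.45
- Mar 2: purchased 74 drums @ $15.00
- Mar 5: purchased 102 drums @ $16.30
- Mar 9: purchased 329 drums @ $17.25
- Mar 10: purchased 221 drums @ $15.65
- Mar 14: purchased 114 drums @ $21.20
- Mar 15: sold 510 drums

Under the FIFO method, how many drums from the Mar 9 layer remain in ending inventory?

Mar 15, 510 sold [FIFO — oldest first]: 226 @ $14.45 + 74 @ $15.00 + 102 @ $16.30 + 108 @ $17.25 = $7,901.30
Ending inventory: 221 @ $17.25 + 221 @ $15.65 + 114 @ $21.20 = $9,687.70

221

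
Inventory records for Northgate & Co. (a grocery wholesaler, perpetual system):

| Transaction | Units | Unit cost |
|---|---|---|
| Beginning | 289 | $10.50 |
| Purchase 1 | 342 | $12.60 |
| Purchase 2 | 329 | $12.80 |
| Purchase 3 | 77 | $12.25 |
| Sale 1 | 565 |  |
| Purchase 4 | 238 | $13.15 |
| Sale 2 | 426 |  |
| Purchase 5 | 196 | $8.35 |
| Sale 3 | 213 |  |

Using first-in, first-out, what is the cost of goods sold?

Sale 1 (565) [FIFO — oldest first]: 289 @ $10.50 + 276 @ $12.60 = $6,512.10
Sale 2 (426) [FIFO — oldest first]: 66 @ $12.60 + 329 @ $12.80 + 31 @ $12.25 = $5,422.55
Sale 3 (213) [FIFO — oldest first]: 46 @ $12.25 + 167 @ $13.15 = $2,759.55
Total COGS = $6,512.10 + $5,422.55 + $2,759.55 = $14,694.20
Ending inventory: 71 @ $13.15 + 196 @ $8.35 = $2,570.25

COGS = $14,694.20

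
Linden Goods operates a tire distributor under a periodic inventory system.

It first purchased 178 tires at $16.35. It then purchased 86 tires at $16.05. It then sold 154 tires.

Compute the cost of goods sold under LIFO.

COGS = $2,492.10

Sale 1 (154) [LIFO — newest first]: 86 @ $16.05 + 68 @ $16.35 = $2,492.10
Ending inventory: 110 @ $16.35 = $1,798.50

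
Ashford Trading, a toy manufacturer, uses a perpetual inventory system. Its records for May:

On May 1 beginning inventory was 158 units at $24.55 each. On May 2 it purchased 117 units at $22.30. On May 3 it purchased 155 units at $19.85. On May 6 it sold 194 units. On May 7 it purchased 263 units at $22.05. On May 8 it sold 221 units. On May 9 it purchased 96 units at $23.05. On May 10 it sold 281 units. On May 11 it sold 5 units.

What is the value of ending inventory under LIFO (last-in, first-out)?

Ending inventory = $2,160.40

May 6, 194 sold [LIFO — newest first]: 155 @ $19.85 + 39 @ $22.30 = $3,946.45
May 8, 221 sold [LIFO — newest first]: 221 @ $22.05 = $4,873.05
May 10, 281 sold [LIFO — newest first]: 96 @ $23.05 + 42 @ $22.05 + 78 @ $22.30 + 65 @ $24.55 = $6,474.05
May 11, 5 sold [LIFO — newest first]: 5 @ $24.55 = $122.75
Total COGS = $3,946.45 + $4,873.05 + $6,474.05 + $122.75 = $15,416.30
Ending inventory: 88 @ $24.55 = $2,160.40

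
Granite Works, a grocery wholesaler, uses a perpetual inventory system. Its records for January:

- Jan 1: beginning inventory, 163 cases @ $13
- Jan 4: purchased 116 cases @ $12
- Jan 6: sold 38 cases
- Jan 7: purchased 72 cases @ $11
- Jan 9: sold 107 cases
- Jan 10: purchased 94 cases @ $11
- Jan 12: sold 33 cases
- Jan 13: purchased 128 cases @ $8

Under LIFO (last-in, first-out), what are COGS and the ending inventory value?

COGS = $2,031; ending inventory = $4,330

Jan 6, 38 sold [LIFO — newest first]: 38 @ $12 = $456
Jan 9, 107 sold [LIFO — newest first]: 72 @ $11 + 35 @ $12 = $1,212
Jan 12, 33 sold [LIFO — newest first]: 33 @ $11 = $363
Total COGS = $456 + $1,212 + $363 = $2,031
Ending inventory: 163 @ $13 + 43 @ $12 + 61 @ $11 + 128 @ $8 = $4,330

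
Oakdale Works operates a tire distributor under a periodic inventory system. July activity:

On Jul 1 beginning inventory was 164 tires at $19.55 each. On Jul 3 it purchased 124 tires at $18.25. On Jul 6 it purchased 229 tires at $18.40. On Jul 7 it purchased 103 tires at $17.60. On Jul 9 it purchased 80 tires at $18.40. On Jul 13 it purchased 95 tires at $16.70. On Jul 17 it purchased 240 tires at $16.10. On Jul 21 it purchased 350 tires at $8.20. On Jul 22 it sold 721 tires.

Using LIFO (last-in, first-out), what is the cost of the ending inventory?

Ending inventory = $12,305.20

Jul 22, 721 sold [LIFO — newest first]: 350 @ $8.20 + 240 @ $16.10 + 95 @ $16.70 + 36 @ $18.40 = $8,982.90
Ending inventory: 164 @ $19.55 + 124 @ $18.25 + 229 @ $18.40 + 103 @ $17.60 + 44 @ $18.40 = $12,305.20
Check: goods available $21,288.10 = COGS $8,982.90 + ending $12,305.20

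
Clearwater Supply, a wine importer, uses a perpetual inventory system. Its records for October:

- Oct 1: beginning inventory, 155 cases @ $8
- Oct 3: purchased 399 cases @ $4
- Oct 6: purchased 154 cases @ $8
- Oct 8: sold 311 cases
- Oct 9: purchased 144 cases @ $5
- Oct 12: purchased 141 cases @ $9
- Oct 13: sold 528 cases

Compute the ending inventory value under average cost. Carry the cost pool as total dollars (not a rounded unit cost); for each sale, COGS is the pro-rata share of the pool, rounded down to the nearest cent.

Ending inventory = $964.21

After Oct 1: 155 on hand, pool $1,240.00 (≈ $8.0000 each)
After Oct 3: 554 on hand, pool $2,836.00 (≈ $5.1191 each)
After Oct 6: 708 on hand, pool $4,068.00 (≈ $5.7458 each)
Oct 8, sell 311: 311/708 × $4,068.00 → $1,786.93
After Oct 9: 541 on hand, pool $3,001.07 (≈ $5.5473 each)
After Oct 12: 682 on hand, pool $4,270.07 (≈ $6.2611 each)
Oct 13, sell 528: 528/682 × $4,270.07 → $3,305.86
Total COGS = $1,786.93 + $3,305.86 = $5,092.79
Ending inventory (cost pool remaining) = $964.21
Check: goods available $6,057.00 = COGS $5,092.79 + ending $964.21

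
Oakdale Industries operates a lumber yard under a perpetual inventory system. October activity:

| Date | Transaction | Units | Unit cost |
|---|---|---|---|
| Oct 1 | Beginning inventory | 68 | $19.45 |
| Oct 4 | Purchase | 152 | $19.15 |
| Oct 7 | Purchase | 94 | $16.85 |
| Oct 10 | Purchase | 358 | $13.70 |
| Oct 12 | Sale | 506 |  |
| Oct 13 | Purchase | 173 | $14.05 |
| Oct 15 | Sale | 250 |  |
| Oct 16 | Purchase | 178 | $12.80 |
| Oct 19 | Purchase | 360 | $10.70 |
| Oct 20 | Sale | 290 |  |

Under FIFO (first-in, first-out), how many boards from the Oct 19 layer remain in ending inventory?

337

Oct 12, 506 sold [FIFO — oldest first]: 68 @ $19.45 + 152 @ $19.15 + 94 @ $16.85 + 192 @ $13.70 = $8,447.70
Oct 15, 250 sold [FIFO — oldest first]: 166 @ $13.70 + 84 @ $14.05 = $3,454.40
Oct 20, 290 sold [FIFO — oldest first]: 89 @ $14.05 + 178 @ $12.80 + 23 @ $10.70 = $3,774.95
Total COGS = $8,447.70 + $3,454.40 + $3,774.95 = $15,677.05
Ending inventory: 337 @ $10.70 = $3,605.90
Check: goods available $19,282.95 = COGS $15,677.05 + ending $3,605.90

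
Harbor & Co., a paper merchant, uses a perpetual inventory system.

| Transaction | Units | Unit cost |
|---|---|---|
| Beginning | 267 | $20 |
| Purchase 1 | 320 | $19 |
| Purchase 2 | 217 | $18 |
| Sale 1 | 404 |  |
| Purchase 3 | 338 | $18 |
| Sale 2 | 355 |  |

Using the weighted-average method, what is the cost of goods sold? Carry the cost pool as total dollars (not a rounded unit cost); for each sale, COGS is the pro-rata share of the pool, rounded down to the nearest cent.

COGS = $14,295.49

After Beginning: 267 on hand, pool $5,340.00 (≈ $20.0000 each)
After Purchase 1: 587 on hand, pool $11,420.00 (≈ $19.4549 each)
After Purchase 2: 804 on hand, pool $15,326.00 (≈ $19.0622 each)
Sale 1, sell 404: 404/804 × $15,326.00 → $7,701.12
After Purchase 3: 738 on hand, pool $13,708.88 (≈ $18.5757 each)
Sale 2, sell 355: 355/738 × $13,708.88 → $6,594.37
Total COGS = $7,701.12 + $6,594.37 = $14,295.49
Ending inventory (cost pool remaining) = $7,114.51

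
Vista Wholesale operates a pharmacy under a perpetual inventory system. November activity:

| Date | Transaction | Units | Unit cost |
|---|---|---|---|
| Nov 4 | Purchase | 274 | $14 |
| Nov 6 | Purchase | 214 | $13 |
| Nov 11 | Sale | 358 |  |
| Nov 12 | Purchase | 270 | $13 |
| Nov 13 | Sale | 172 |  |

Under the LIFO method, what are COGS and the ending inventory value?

Nov 11, 358 sold [LIFO — newest first]: 214 @ $13 + 144 @ $14 = $4,798
Nov 13, 172 sold [LIFO — newest first]: 172 @ $13 = $2,236
Total COGS = $4,798 + $2,236 = $7,034
Ending inventory: 130 @ $14 + 98 @ $13 = $3,094

COGS = $7,034; ending inventory = $3,094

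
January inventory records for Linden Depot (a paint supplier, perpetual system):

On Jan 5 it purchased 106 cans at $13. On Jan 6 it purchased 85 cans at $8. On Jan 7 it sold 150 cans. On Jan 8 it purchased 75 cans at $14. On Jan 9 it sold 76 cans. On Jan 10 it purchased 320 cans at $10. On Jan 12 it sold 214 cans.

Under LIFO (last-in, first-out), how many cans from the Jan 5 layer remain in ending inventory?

40

Jan 7, 150 sold [LIFO — newest first]: 85 @ $8 + 65 @ $13 = $1,525
Jan 9, 76 sold [LIFO — newest first]: 75 @ $14 + 1 @ $13 = $1,063
Jan 12, 214 sold [LIFO — newest first]: 214 @ $10 = $2,140
Total COGS = $1,525 + $1,063 + $2,140 = $4,728
Ending inventory: 40 @ $13 + 106 @ $10 = $1,580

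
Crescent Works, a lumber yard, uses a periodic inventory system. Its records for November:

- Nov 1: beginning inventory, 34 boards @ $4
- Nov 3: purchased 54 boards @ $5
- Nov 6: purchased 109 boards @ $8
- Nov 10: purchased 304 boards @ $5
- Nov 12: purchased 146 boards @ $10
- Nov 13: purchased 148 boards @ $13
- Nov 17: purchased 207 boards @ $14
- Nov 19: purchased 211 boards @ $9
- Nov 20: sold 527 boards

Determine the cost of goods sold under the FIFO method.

Nov 20, 527 sold [FIFO — oldest first]: 34 @ $4 + 54 @ $5 + 109 @ $8 + 304 @ $5 + 26 @ $10 = $3,058
Ending inventory: 120 @ $10 + 148 @ $13 + 207 @ $14 + 211 @ $9 = $7,921

COGS = $3,058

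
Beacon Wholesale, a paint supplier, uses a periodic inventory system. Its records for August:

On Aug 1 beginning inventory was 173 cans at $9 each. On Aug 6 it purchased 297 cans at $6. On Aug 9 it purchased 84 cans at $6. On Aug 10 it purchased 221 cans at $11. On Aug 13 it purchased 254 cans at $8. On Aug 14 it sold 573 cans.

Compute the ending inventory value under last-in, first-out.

Aug 14, 573 sold [LIFO — newest first]: 254 @ $8 + 221 @ $11 + 84 @ $6 + 14 @ $6 = $5,051
Ending inventory: 173 @ $9 + 283 @ $6 = $3,255

Ending inventory = $3,255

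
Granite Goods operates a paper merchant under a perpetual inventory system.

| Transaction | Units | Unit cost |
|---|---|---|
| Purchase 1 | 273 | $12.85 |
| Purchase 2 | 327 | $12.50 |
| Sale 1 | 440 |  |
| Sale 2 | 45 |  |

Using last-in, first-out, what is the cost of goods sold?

COGS = $6,117.80

Sale 1 (440) [LIFO — newest first]: 327 @ $12.50 + 113 @ $12.85 = $5,539.55
Sale 2 (45) [LIFO — newest first]: 45 @ $12.85 = $578.25
Total COGS = $5,539.55 + $578.25 = $6,117.80
Ending inventory: 115 @ $12.85 = $1,477.75
Check: goods available $7,595.55 = COGS $6,117.80 + ending $1,477.75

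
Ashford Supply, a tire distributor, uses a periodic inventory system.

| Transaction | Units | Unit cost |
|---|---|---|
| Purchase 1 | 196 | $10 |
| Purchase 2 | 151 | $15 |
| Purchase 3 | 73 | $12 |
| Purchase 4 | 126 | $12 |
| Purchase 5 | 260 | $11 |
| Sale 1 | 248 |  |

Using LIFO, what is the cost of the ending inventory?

Sale 1 (248) [LIFO — newest first]: 248 @ $11 = $2,728
Ending inventory: 196 @ $10 + 151 @ $15 + 73 @ $12 + 126 @ $12 + 12 @ $11 = $6,745

Ending inventory = $6,745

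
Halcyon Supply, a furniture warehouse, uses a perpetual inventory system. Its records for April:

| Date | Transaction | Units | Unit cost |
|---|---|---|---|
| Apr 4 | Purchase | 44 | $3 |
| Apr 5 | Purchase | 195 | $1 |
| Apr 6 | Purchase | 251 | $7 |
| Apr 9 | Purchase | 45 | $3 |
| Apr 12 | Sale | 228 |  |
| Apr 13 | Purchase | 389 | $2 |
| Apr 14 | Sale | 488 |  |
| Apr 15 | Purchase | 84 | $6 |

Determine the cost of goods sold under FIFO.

COGS = $2,581

Apr 12, 228 sold [FIFO — oldest first]: 44 @ $3 + 184 @ $1 = $316
Apr 14, 488 sold [FIFO — oldest first]: 11 @ $1 + 251 @ $7 + 45 @ $3 + 181 @ $2 = $2,265
Total COGS = $316 + $2,265 = $2,581
Ending inventory: 208 @ $2 + 84 @ $6 = $920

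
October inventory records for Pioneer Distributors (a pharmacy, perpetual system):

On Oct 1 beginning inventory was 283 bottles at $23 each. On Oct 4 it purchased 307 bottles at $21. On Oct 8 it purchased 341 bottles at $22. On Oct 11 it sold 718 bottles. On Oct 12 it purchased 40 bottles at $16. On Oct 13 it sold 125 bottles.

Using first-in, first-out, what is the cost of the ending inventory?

Ending inventory = $2,576

Oct 11, 718 sold [FIFO — oldest first]: 283 @ $23 + 307 @ $21 + 128 @ $22 = $15,772
Oct 13, 125 sold [FIFO — oldest first]: 125 @ $22 = $2,750
Total COGS = $15,772 + $2,750 = $18,522
Ending inventory: 88 @ $22 + 40 @ $16 = $2,576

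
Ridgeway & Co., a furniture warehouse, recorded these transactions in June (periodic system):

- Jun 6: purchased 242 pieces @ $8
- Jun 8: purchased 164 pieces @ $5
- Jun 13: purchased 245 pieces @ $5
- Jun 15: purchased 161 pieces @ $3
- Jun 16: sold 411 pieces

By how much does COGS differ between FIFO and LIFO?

FIFO COGS: 242 @ $8 + 164 @ $5 + 5 @ $5 = $2,781
LIFO COGS: 161 @ $3 + 245 @ $5 + 5 @ $5 = $1,733
Difference = |$2,781 − $1,733| = $1,048

$1,048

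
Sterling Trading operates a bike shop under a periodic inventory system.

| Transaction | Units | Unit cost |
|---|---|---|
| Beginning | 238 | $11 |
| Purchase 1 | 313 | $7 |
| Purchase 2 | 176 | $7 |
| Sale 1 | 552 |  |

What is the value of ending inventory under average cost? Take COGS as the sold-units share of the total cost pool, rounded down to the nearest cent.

Ending inventory = $1,454.17

Sale 1, sell 552: 552/727 × $6,041.00 → $4,586.83
Ending inventory (cost pool remaining) = $1,454.17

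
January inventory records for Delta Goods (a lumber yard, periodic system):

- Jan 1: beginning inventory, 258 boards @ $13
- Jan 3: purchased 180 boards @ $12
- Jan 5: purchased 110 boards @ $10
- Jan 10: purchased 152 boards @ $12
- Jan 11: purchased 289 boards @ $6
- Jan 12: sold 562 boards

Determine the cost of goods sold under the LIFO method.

Jan 12, 562 sold [LIFO — newest first]: 289 @ $6 + 152 @ $12 + 110 @ $10 + 11 @ $12 = $4,790
Ending inventory: 258 @ $13 + 169 @ $12 = $5,382
Check: goods available $10,172 = COGS $4,790 + ending $5,382

COGS = $4,790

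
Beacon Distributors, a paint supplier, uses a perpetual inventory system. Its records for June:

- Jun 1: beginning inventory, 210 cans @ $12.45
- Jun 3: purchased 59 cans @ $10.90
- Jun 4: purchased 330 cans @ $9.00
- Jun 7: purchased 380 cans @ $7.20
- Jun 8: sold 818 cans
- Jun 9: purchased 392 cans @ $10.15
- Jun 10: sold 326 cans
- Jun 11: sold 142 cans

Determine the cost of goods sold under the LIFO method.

Jun 8, 818 sold [LIFO — newest first]: 380 @ $7.20 + 330 @ $9.00 + 59 @ $10.90 + 49 @ $12.45 = $6,959.15
Jun 10, 326 sold [LIFO — newest first]: 326 @ $10.15 = $3,308.90
Jun 11, 142 sold [LIFO — newest first]: 66 @ $10.15 + 76 @ $12.45 = $1,616.10
Total COGS = $6,959.15 + $3,308.90 + $1,616.10 = $11,884.15
Ending inventory: 85 @ $12.45 = $1,058.25

COGS = $11,884.15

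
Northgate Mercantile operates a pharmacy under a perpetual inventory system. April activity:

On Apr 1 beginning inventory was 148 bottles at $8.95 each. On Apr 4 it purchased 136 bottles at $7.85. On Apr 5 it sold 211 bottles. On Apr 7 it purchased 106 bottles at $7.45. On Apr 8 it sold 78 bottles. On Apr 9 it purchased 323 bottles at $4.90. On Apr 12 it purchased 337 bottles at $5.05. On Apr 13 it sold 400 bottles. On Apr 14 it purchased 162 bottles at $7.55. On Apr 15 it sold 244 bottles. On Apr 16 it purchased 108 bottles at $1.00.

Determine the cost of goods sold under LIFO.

Apr 5, 211 sold [LIFO — newest first]: 136 @ $7.85 + 75 @ $8.95 = $1,738.85
Apr 8, 78 sold [LIFO — newest first]: 78 @ $7.45 = $581.10
Apr 13, 400 sold [LIFO — newest first]: 337 @ $5.05 + 63 @ $4.90 = $2,010.55
Apr 15, 244 sold [LIFO — newest first]: 162 @ $7.55 + 82 @ $4.90 = $1,624.90
Total COGS = $1,738.85 + $581.10 + $2,010.55 + $1,624.90 = $5,955.40
Ending inventory: 73 @ $8.95 + 28 @ $7.45 + 178 @ $4.90 + 108 @ $1.00 = $1,842.15
Check: goods available $7,797.55 = COGS $5,955.40 + ending $1,842.15

COGS = $5,955.40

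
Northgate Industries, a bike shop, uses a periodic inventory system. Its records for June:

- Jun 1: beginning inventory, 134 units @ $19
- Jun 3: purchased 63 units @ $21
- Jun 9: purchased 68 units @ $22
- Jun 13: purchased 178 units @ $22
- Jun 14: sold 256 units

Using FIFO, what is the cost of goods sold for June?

Jun 14, 256 sold [FIFO — oldest first]: 134 @ $19 + 63 @ $21 + 59 @ $22 = $5,167
Ending inventory: 9 @ $22 + 178 @ $22 = $4,114

COGS = $5,167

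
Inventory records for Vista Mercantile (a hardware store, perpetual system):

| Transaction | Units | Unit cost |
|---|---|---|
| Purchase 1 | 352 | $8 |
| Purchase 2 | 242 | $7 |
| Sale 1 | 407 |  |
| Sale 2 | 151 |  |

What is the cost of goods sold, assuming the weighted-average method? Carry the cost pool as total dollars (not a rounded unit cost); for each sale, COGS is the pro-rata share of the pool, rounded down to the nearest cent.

COGS = $4,236.66

After Purchase 1: 352 on hand, pool $2,816.00 (≈ $8.0000 each)
After Purchase 2: 594 on hand, pool $4,510.00 (≈ $7.5926 each)
Sale 1, sell 407: 407/594 × $4,510.00 → $3,090.18
Sale 2, sell 151: 151/187 × $1,419.82 → $1,146.48
Total COGS = $3,090.18 + $1,146.48 = $4,236.66
Ending inventory (cost pool remaining) = $273.34
Check: goods available $4,510.00 = COGS $4,236.66 + ending $273.34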